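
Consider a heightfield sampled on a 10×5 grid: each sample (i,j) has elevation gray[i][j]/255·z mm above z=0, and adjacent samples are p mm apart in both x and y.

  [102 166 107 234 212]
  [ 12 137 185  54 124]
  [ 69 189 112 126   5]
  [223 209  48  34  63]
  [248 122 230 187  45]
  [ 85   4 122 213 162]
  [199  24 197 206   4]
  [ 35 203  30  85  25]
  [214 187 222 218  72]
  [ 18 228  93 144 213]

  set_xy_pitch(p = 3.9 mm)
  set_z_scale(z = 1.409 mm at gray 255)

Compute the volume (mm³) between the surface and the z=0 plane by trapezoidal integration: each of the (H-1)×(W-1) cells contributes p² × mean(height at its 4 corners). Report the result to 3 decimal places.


height_mm = gray/255 × 1.409; cell vol = 3.9² × mean(4 corners)
unit = 3.9² × 1.409 / (4×255) = 0.0210107 mm³ per gray-sum
row 0: Σ corner-gray over 4 cells = 2216  → 46.5597
row 1: Σ corner-gray over 4 cells = 1816  → 38.1554
row 2: Σ corner-gray over 4 cells = 1796  → 37.7352
row 3: Σ corner-gray over 4 cells = 2239  → 47.0429
row 4: Σ corner-gray over 4 cells = 2296  → 48.2405
row 5: Σ corner-gray over 4 cells = 1982  → 41.6432
row 6: Σ corner-gray over 4 cells = 1753  → 36.8317
row 7: Σ corner-gray over 4 cells = 2236  → 46.9799
row 8: Σ corner-gray over 4 cells = 2701  → 56.7498
Σ rows: total corner-gray = 19035  → 399.9382 mm³

399.938


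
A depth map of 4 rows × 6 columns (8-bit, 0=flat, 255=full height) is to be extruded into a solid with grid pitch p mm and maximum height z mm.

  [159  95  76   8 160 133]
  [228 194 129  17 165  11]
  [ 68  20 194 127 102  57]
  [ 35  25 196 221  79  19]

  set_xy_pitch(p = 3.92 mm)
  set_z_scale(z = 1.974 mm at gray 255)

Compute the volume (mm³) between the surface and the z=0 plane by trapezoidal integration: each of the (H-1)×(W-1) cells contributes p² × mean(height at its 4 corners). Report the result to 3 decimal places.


height_mm = gray/255 × 1.974; cell vol = 3.92² × mean(4 corners)
unit = 3.92² × 1.974 / (4×255) = 0.0297385 mm³ per gray-sum
row 0: Σ corner-gray over 5 cells = 2219  → 65.9897
row 1: Σ corner-gray over 5 cells = 2260  → 67.2090
row 2: Σ corner-gray over 5 cells = 2107  → 62.6590
Σ rows: total corner-gray = 6586  → 195.8578 mm³

195.858


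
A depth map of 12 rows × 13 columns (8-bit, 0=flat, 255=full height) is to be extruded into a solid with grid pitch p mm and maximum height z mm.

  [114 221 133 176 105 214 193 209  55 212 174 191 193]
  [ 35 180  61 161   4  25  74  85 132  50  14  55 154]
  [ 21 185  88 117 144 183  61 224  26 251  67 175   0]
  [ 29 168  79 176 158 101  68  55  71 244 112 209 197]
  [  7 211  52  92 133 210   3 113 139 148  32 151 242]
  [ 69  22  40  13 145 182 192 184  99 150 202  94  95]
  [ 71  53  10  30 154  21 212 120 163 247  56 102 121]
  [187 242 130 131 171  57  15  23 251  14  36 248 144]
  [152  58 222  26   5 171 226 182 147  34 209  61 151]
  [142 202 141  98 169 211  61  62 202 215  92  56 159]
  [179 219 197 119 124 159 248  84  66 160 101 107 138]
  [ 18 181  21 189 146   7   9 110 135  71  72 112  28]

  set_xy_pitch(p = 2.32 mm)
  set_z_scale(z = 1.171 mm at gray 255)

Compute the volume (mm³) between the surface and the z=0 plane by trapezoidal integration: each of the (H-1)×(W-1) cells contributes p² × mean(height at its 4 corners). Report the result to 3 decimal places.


height_mm = gray/255 × 1.171; cell vol = 2.32² × mean(4 corners)
unit = 2.32² × 1.171 / (4×255) = 0.00617921 mm³ per gray-sum
row 0: Σ corner-gray over 12 cells = 5944  → 36.7292
row 1: Σ corner-gray over 12 cells = 4934  → 30.4882
row 2: Σ corner-gray over 12 cells = 6171  → 38.1319
row 3: Σ corner-gray over 12 cells = 5925  → 36.6118
row 4: Σ corner-gray over 12 cells = 5627  → 34.7704
row 5: Σ corner-gray over 12 cells = 5338  → 32.9846
row 6: Σ corner-gray over 12 cells = 5495  → 33.9547
row 7: Σ corner-gray over 12 cells = 5952  → 36.7786
row 8: Σ corner-gray over 12 cells = 6304  → 38.9537
row 9: Σ corner-gray over 12 cells = 6804  → 42.0433
row 10: Σ corner-gray over 12 cells = 5637  → 34.8322
Σ rows: total corner-gray = 64131  → 396.2787 mm³

396.279


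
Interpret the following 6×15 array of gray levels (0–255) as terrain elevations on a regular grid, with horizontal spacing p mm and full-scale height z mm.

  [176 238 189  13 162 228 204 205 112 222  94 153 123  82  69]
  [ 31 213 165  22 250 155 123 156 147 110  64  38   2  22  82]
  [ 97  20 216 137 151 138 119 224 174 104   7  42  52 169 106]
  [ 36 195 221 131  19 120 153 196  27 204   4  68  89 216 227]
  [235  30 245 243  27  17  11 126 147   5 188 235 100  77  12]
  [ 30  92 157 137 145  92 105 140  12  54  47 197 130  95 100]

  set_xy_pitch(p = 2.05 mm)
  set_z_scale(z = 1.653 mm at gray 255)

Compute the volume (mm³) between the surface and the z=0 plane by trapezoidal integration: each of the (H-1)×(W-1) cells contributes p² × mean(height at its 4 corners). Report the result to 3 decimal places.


height_mm = gray/255 × 1.653; cell vol = 2.05² × mean(4 corners)
unit = 2.05² × 1.653 / (4×255) = 0.00681052 mm³ per gray-sum
row 0: Σ corner-gray over 14 cells = 7342  → 50.0029
row 1: Σ corner-gray over 14 cells = 6356  → 43.2877
row 2: Σ corner-gray over 14 cells = 6858  → 46.7066
row 3: Σ corner-gray over 14 cells = 6698  → 45.6169
row 4: Σ corner-gray over 14 cells = 6085  → 41.4420
Σ rows: total corner-gray = 33339  → 227.0560 mm³

227.056


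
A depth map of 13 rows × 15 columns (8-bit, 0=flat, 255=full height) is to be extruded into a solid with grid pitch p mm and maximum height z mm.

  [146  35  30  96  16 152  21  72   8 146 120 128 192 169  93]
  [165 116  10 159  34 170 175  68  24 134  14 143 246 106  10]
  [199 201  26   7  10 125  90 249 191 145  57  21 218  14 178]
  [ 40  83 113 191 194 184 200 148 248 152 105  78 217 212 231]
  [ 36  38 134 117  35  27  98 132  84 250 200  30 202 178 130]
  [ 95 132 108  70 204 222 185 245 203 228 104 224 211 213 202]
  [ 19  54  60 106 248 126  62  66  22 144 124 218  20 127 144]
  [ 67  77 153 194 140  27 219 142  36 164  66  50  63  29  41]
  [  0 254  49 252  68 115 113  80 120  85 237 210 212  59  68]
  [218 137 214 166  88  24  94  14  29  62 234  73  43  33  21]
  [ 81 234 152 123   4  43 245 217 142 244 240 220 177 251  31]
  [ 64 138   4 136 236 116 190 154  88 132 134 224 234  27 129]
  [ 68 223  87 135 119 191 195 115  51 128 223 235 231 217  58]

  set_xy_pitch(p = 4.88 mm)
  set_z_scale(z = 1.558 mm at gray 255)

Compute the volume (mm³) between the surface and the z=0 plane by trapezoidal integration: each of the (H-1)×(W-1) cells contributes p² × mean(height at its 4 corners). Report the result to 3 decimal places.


3128.606

height_mm = gray/255 × 1.558; cell vol = 4.88² × mean(4 corners)
unit = 4.88² × 1.558 / (4×255) = 0.0363753 mm³ per gray-sum
row 0: Σ corner-gray over 14 cells = 5582  → 203.0471
row 1: Σ corner-gray over 14 cells = 6058  → 220.3617
row 2: Σ corner-gray over 14 cells = 7606  → 276.6707
row 3: Σ corner-gray over 14 cells = 7737  → 281.4359
row 4: Σ corner-gray over 14 cells = 8211  → 298.6778
row 5: Σ corner-gray over 14 cells = 7912  → 287.8016
row 6: Σ corner-gray over 14 cells = 5745  → 208.9763
row 7: Σ corner-gray over 14 cells = 6604  → 240.2227
row 8: Σ corner-gray over 14 cells = 6437  → 234.1480
row 9: Σ corner-gray over 14 cells = 7357  → 267.6133
row 10: Σ corner-gray over 14 cells = 8515  → 309.7359
row 11: Σ corner-gray over 14 cells = 8245  → 299.9146
Σ rows: total corner-gray = 86009  → 3128.6056 mm³


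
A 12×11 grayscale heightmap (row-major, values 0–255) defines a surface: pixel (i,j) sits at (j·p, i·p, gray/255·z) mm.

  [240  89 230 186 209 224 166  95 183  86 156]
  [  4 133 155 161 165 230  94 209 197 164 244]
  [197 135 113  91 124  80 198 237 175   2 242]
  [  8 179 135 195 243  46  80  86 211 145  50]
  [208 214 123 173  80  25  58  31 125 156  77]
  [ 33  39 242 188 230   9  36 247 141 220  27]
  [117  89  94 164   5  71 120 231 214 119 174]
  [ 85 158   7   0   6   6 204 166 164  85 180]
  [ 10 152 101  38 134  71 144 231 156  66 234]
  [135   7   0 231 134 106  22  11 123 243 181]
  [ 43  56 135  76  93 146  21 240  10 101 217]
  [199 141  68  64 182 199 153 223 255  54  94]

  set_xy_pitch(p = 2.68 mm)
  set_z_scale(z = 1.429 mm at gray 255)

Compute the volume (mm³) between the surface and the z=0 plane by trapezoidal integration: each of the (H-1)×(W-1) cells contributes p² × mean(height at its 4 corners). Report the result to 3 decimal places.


height_mm = gray/255 × 1.429; cell vol = 2.68² × mean(4 corners)
unit = 2.68² × 1.429 / (4×255) = 0.0100624 mm³ per gray-sum
row 0: Σ corner-gray over 10 cells = 6596  → 66.3716
row 1: Σ corner-gray over 10 cells = 6013  → 60.5052
row 2: Σ corner-gray over 10 cells = 5447  → 54.8099
row 3: Σ corner-gray over 10 cells = 4953  → 49.8391
row 4: Σ corner-gray over 10 cells = 5019  → 50.5032
row 5: Σ corner-gray over 10 cells = 5269  → 53.0188
row 6: Σ corner-gray over 10 cells = 4362  → 43.8922
row 7: Σ corner-gray over 10 cells = 4287  → 43.1375
row 8: Σ corner-gray over 10 cells = 4500  → 45.2808
row 9: Σ corner-gray over 10 cells = 4086  → 41.1150
row 10: Σ corner-gray over 10 cells = 4987  → 50.1812
Σ rows: total corner-gray = 55519  → 558.6545 mm³

558.654


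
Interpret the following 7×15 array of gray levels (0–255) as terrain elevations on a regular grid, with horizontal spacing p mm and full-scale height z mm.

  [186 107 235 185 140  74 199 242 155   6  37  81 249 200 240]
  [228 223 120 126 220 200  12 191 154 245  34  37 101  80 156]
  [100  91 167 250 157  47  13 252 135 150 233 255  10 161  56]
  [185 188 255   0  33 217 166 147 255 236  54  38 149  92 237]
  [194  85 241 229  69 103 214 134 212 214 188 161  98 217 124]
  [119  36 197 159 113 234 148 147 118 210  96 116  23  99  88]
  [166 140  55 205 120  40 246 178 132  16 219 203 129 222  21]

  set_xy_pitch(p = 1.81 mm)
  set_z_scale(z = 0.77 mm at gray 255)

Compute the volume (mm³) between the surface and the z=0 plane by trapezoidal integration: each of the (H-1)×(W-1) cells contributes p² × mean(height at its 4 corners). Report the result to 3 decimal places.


120.286

height_mm = gray/255 × 0.77; cell vol = 1.81² × mean(4 corners)
unit = 1.81² × 0.77 / (4×255) = 0.00247313 mm³ per gray-sum
row 0: Σ corner-gray over 14 cells = 8116  → 20.0720
row 1: Σ corner-gray over 14 cells = 7868  → 19.4586
row 2: Σ corner-gray over 14 cells = 8080  → 19.9829
row 3: Σ corner-gray over 14 cells = 8730  → 21.5905
row 4: Σ corner-gray over 14 cells = 8247  → 20.3959
row 5: Σ corner-gray over 14 cells = 7596  → 18.7859
Σ rows: total corner-gray = 48637  → 120.2858 mm³


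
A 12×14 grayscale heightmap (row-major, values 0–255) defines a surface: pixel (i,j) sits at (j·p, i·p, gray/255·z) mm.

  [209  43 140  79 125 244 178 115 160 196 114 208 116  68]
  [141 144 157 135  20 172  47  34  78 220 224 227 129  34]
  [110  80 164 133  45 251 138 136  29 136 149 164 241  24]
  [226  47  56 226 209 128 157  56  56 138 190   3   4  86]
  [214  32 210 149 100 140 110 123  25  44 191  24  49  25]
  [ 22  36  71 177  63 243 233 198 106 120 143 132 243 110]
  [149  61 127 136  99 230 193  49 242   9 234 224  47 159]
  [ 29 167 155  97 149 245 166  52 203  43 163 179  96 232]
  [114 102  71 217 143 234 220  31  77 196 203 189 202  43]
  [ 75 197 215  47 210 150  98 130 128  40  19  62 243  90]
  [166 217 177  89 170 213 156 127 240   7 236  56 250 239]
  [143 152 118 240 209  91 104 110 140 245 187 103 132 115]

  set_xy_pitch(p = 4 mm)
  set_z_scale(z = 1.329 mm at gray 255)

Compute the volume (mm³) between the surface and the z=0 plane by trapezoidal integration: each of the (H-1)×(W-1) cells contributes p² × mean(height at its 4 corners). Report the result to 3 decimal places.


1606.495

height_mm = gray/255 × 1.329; cell vol = 4² × mean(4 corners)
unit = 4² × 1.329 / (4×255) = 0.0208471 mm³ per gray-sum
row 0: Σ corner-gray over 13 cells = 7062  → 147.2219
row 1: Σ corner-gray over 13 cells = 6815  → 142.0727
row 2: Σ corner-gray over 13 cells = 6318  → 131.7117
row 3: Σ corner-gray over 13 cells = 5485  → 114.3461
row 4: Σ corner-gray over 13 cells = 6295  → 131.2322
row 5: Σ corner-gray over 13 cells = 7272  → 151.5998
row 6: Σ corner-gray over 13 cells = 7301  → 152.2044
row 7: Σ corner-gray over 13 cells = 7618  → 158.8129
row 8: Σ corner-gray over 13 cells = 7170  → 149.4734
row 9: Σ corner-gray over 13 cells = 7524  → 156.8533
row 10: Σ corner-gray over 13 cells = 8201  → 170.9667
Σ rows: total corner-gray = 77061  → 1606.4952 mm³


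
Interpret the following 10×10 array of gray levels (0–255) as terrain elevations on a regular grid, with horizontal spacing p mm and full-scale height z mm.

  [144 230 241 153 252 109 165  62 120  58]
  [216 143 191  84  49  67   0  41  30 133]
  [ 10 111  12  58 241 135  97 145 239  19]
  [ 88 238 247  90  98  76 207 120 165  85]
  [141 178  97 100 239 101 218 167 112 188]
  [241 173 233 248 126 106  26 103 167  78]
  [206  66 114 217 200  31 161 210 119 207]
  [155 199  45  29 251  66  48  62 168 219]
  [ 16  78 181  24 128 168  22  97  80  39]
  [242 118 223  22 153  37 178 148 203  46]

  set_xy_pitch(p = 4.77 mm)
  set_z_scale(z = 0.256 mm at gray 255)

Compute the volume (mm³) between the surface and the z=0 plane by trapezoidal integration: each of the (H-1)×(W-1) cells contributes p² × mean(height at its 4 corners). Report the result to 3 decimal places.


height_mm = gray/255 × 0.256; cell vol = 4.77² × mean(4 corners)
unit = 4.77² × 0.256 / (4×255) = 0.00571053 mm³ per gray-sum
row 0: Σ corner-gray over 9 cells = 4425  → 25.2691
row 1: Σ corner-gray over 9 cells = 3664  → 20.9234
row 2: Σ corner-gray over 9 cells = 4760  → 27.1821
row 3: Σ corner-gray over 9 cells = 5408  → 30.8826
row 4: Σ corner-gray over 9 cells = 5436  → 31.0425
row 5: Σ corner-gray over 9 cells = 5332  → 30.4486
row 6: Σ corner-gray over 9 cells = 4759  → 27.1764
row 7: Σ corner-gray over 9 cells = 3721  → 21.2489
row 8: Σ corner-gray over 9 cells = 4063  → 23.2019
Σ rows: total corner-gray = 41568  → 237.3754 mm³

237.375


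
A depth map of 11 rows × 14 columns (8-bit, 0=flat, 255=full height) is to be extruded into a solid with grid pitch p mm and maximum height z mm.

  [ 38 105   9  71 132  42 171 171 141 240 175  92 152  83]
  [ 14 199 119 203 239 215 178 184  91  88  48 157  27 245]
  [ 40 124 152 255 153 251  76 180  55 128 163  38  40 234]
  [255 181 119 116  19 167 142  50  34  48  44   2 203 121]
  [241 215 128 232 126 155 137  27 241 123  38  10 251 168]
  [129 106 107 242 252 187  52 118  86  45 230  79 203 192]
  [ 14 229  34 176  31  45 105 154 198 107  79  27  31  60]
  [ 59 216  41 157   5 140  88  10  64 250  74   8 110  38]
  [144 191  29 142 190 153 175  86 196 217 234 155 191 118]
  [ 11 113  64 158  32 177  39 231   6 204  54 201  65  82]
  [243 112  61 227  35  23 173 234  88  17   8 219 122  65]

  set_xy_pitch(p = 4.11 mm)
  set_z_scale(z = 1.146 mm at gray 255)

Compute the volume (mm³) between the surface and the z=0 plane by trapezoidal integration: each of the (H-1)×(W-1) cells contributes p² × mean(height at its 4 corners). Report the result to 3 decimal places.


height_mm = gray/255 × 1.146; cell vol = 4.11² × mean(4 corners)
unit = 4.11² × 1.146 / (4×255) = 0.0189788 mm³ per gray-sum
row 0: Σ corner-gray over 13 cells = 6878  → 130.5360
row 1: Σ corner-gray over 13 cells = 7259  → 137.7669
row 2: Σ corner-gray over 13 cells = 6130  → 116.3399
row 3: Σ corner-gray over 13 cells = 6401  → 121.4831
row 4: Σ corner-gray over 13 cells = 7510  → 142.5306
row 5: Σ corner-gray over 13 cells = 6241  → 118.4465
row 6: Σ corner-gray over 13 cells = 4929  → 93.5464
row 7: Σ corner-gray over 13 cells = 6603  → 125.3168
row 8: Σ corner-gray over 13 cells = 6961  → 132.1112
row 9: Σ corner-gray over 13 cells = 5727  → 108.6914
Σ rows: total corner-gray = 64639  → 1226.7688 mm³

1226.769


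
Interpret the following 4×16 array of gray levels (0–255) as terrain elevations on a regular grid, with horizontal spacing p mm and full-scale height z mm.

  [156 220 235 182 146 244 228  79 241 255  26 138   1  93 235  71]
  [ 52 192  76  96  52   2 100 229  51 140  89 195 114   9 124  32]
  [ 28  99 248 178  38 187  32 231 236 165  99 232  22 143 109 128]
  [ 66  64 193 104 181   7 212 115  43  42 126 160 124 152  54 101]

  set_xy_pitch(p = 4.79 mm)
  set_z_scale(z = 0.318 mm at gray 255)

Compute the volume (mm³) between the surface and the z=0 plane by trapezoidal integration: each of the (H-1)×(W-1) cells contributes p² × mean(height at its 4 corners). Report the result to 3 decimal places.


161.847

height_mm = gray/255 × 0.318; cell vol = 4.79² × mean(4 corners)
unit = 4.79² × 0.318 / (4×255) = 0.00715316 mm³ per gray-sum
row 0: Σ corner-gray over 15 cells = 7895  → 56.4742
row 1: Σ corner-gray over 15 cells = 7216  → 51.6172
row 2: Σ corner-gray over 15 cells = 7515  → 53.7560
Σ rows: total corner-gray = 22626  → 161.8474 mm³


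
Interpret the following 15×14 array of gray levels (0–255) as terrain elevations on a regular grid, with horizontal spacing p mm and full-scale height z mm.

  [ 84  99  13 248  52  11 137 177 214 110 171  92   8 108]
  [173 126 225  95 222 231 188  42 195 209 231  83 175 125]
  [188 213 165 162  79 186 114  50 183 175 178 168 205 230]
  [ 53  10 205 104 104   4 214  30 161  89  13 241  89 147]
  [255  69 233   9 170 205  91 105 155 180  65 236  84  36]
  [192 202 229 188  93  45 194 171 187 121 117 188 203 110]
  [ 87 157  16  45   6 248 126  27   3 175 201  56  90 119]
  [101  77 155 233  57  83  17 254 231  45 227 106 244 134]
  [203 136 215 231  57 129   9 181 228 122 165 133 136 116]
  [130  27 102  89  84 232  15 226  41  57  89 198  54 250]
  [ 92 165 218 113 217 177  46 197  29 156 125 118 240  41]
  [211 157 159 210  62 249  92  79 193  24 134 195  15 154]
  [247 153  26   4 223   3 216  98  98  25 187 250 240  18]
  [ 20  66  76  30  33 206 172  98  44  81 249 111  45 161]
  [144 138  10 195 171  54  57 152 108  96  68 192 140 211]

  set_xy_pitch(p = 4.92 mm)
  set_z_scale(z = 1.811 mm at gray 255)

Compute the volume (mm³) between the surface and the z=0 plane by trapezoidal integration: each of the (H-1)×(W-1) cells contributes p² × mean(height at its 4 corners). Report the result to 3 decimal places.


height_mm = gray/255 × 1.811; cell vol = 4.92² × mean(4 corners)
unit = 4.92² × 1.811 / (4×255) = 0.0429782 mm³ per gray-sum
row 0: Σ corner-gray over 13 cells = 7198  → 309.3573
row 1: Σ corner-gray over 13 cells = 8516  → 366.0026
row 2: Σ corner-gray over 13 cells = 6902  → 296.6357
row 3: Σ corner-gray over 13 cells = 6223  → 267.4535
row 4: Σ corner-gray over 13 cells = 7673  → 329.7719
row 5: Σ corner-gray over 13 cells = 6684  → 287.2665
row 6: Σ corner-gray over 13 cells = 6199  → 266.4220
row 7: Σ corner-gray over 13 cells = 7496  → 322.1648
row 8: Σ corner-gray over 13 cells = 6611  → 284.1291
row 9: Σ corner-gray over 13 cells = 6543  → 281.2065
row 10: Σ corner-gray over 13 cells = 7238  → 311.0764
row 11: Σ corner-gray over 13 cells = 6814  → 292.8536
row 12: Σ corner-gray over 13 cells = 5914  → 254.1732
row 13: Σ corner-gray over 13 cells = 5720  → 245.8355
Σ rows: total corner-gray = 95731  → 4114.3485 mm³

4114.349


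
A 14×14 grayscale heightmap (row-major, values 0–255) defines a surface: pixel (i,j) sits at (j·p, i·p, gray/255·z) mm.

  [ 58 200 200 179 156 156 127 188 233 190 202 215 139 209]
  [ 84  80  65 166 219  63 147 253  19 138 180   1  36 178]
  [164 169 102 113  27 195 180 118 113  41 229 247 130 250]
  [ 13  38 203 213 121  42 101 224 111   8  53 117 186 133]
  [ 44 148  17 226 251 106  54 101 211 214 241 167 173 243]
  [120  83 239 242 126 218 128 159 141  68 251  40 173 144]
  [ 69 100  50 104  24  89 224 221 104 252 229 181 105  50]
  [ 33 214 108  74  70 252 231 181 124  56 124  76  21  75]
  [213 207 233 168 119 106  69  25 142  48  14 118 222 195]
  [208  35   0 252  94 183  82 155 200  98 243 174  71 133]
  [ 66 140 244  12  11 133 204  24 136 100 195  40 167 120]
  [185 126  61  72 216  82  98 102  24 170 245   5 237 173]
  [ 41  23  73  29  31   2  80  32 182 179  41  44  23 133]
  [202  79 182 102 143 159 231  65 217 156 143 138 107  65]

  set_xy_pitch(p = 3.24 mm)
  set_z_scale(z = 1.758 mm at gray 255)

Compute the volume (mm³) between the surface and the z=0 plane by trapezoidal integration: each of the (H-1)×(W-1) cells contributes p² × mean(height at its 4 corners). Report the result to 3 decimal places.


height_mm = gray/255 × 1.758; cell vol = 3.24² × mean(4 corners)
unit = 3.24² × 1.758 / (4×255) = 0.0180929 mm³ per gray-sum
row 0: Σ corner-gray over 13 cells = 7633  → 138.1033
row 1: Σ corner-gray over 13 cells = 6738  → 121.9101
row 2: Σ corner-gray over 13 cells = 6722  → 121.6206
row 3: Σ corner-gray over 13 cells = 7085  → 128.1884
row 4: Σ corner-gray over 13 cells = 8105  → 146.6431
row 5: Σ corner-gray over 13 cells = 7485  → 135.4255
row 6: Σ corner-gray over 13 cells = 6655  → 120.4084
row 7: Σ corner-gray over 13 cells = 6520  → 117.9659
row 8: Σ corner-gray over 13 cells = 6865  → 124.2079
row 9: Σ corner-gray over 13 cells = 6513  → 117.8392
row 10: Σ corner-gray over 13 cells = 6232  → 112.7551
row 11: Σ corner-gray over 13 cells = 4886  → 88.4020
row 12: Σ corner-gray over 13 cells = 5363  → 97.0323
Σ rows: total corner-gray = 86802  → 1570.5018 mm³

1570.502


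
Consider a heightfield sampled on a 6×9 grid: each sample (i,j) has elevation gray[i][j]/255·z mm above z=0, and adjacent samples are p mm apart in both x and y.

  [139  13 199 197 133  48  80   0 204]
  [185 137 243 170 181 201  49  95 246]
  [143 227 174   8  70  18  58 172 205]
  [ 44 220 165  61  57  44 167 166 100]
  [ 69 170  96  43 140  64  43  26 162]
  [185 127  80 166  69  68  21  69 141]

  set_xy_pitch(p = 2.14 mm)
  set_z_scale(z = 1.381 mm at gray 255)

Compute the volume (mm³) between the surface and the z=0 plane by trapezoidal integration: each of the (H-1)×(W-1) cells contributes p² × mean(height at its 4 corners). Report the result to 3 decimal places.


height_mm = gray/255 × 1.381; cell vol = 2.14² × mean(4 corners)
unit = 2.14² × 1.381 / (4×255) = 0.00620042 mm³ per gray-sum
row 0: Σ corner-gray over 8 cells = 4266  → 26.4510
row 1: Σ corner-gray over 8 cells = 4385  → 27.1888
row 2: Σ corner-gray over 8 cells = 3706  → 22.9788
row 3: Σ corner-gray over 8 cells = 3299  → 20.4552
row 4: Σ corner-gray over 8 cells = 2921  → 18.1114
Σ rows: total corner-gray = 18577  → 115.1852 mm³

115.185


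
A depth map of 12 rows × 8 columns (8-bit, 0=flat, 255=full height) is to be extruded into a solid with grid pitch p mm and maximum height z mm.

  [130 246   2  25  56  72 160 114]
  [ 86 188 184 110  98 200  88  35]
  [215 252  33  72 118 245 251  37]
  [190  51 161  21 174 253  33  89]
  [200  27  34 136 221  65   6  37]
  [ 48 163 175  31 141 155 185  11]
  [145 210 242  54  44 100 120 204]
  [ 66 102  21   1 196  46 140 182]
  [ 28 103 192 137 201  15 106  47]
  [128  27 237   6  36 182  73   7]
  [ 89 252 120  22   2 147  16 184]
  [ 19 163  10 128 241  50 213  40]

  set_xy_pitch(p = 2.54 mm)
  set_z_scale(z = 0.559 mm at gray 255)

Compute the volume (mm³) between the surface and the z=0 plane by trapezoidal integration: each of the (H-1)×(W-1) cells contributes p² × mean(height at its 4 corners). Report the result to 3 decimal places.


height_mm = gray/255 × 0.559; cell vol = 2.54² × mean(4 corners)
unit = 2.54² × 0.559 / (4×255) = 0.00353573 mm³ per gray-sum
row 0: Σ corner-gray over 7 cells = 3223  → 11.3957
row 1: Σ corner-gray over 7 cells = 4051  → 14.3232
row 2: Σ corner-gray over 7 cells = 3859  → 13.6444
row 3: Σ corner-gray over 7 cells = 2880  → 10.1829
row 4: Σ corner-gray over 7 cells = 2974  → 10.5153
row 5: Σ corner-gray over 7 cells = 3648  → 12.8983
row 6: Σ corner-gray over 7 cells = 3149  → 11.1340
row 7: Σ corner-gray over 7 cells = 2843  → 10.0521
row 8: Σ corner-gray over 7 cells = 2840  → 10.0415
row 9: Σ corner-gray over 7 cells = 2648  → 9.3626
row 10: Σ corner-gray over 7 cells = 3060  → 10.8193
Σ rows: total corner-gray = 35175  → 124.3693 mm³

124.369


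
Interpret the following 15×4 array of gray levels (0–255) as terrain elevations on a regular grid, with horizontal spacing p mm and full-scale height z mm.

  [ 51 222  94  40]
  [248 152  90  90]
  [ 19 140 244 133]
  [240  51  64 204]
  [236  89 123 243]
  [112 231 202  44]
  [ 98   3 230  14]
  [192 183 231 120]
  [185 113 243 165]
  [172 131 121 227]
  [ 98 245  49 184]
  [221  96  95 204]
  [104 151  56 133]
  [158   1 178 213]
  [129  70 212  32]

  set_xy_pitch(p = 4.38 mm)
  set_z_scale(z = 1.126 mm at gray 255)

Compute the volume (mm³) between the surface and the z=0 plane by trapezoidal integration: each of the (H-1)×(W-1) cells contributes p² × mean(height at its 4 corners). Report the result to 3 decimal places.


500.014

height_mm = gray/255 × 1.126; cell vol = 4.38² × mean(4 corners)
unit = 4.38² × 1.126 / (4×255) = 0.0211781 mm³ per gray-sum
row 0: Σ corner-gray over 3 cells = 1545  → 32.7201
row 1: Σ corner-gray over 3 cells = 1742  → 36.8922
row 2: Σ corner-gray over 3 cells = 1594  → 33.7578
row 3: Σ corner-gray over 3 cells = 1577  → 33.3978
row 4: Σ corner-gray over 3 cells = 1925  → 40.7678
row 5: Σ corner-gray over 3 cells = 1600  → 33.8849
row 6: Σ corner-gray over 3 cells = 1718  → 36.3839
row 7: Σ corner-gray over 3 cells = 2202  → 46.6341
row 8: Σ corner-gray over 3 cells = 1965  → 41.6149
row 9: Σ corner-gray over 3 cells = 1773  → 37.5487
row 10: Σ corner-gray over 3 cells = 1677  → 35.5156
row 11: Σ corner-gray over 3 cells = 1458  → 30.8776
row 12: Σ corner-gray over 3 cells = 1380  → 29.2257
row 13: Σ corner-gray over 3 cells = 1454  → 30.7929
Σ rows: total corner-gray = 23610  → 500.0143 mm³


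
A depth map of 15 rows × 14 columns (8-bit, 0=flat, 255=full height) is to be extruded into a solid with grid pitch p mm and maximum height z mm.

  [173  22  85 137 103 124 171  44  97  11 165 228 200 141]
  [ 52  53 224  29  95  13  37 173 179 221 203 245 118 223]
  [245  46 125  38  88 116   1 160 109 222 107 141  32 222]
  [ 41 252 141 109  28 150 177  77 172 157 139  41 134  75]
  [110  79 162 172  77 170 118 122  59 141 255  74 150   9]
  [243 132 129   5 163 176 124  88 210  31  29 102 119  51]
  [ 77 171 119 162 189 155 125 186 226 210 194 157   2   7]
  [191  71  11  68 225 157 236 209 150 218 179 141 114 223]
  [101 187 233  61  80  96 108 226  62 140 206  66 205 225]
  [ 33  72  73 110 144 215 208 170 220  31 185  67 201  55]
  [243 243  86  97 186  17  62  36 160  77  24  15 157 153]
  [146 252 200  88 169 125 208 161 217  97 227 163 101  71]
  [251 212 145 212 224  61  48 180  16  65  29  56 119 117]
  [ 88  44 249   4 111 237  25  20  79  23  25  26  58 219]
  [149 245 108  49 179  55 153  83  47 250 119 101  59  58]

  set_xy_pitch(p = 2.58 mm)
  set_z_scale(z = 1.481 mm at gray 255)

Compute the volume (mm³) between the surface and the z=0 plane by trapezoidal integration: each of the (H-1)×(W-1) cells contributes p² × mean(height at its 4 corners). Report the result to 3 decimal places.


height_mm = gray/255 × 1.481; cell vol = 2.58² × mean(4 corners)
unit = 2.58² × 1.481 / (4×255) = 0.00966483 mm³ per gray-sum
row 0: Σ corner-gray over 13 cells = 6543  → 63.2370
row 1: Σ corner-gray over 13 cells = 6292  → 60.8111
row 2: Σ corner-gray over 13 cells = 6107  → 59.0231
row 3: Σ corner-gray over 13 cells = 6547  → 63.2757
row 4: Σ corner-gray over 13 cells = 6187  → 59.7963
row 5: Σ corner-gray over 13 cells = 6786  → 65.5855
row 6: Σ corner-gray over 13 cells = 7848  → 75.8496
row 7: Σ corner-gray over 13 cells = 7638  → 73.8200
row 8: Σ corner-gray over 13 cells = 7146  → 69.0649
row 9: Σ corner-gray over 13 cells = 6196  → 59.8833
row 10: Σ corner-gray over 13 cells = 6949  → 67.1609
row 11: Σ corner-gray over 13 cells = 7335  → 70.8915
row 12: Σ corner-gray over 13 cells = 5211  → 50.3634
row 13: Σ corner-gray over 13 cells = 5212  → 50.3731
Σ rows: total corner-gray = 91997  → 889.1355 mm³

889.136


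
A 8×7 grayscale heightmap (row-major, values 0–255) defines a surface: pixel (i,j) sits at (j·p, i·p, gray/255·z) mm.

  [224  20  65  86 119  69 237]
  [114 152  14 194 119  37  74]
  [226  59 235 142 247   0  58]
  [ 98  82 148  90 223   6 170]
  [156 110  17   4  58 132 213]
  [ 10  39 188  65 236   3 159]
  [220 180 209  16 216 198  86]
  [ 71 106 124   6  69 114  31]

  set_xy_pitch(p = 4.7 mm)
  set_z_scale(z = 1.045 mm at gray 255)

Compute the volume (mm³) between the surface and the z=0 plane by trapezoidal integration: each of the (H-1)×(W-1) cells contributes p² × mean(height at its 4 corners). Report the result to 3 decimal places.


height_mm = gray/255 × 1.045; cell vol = 4.7² × mean(4 corners)
unit = 4.7² × 1.045 / (4×255) = 0.0226314 mm³ per gray-sum
row 0: Σ corner-gray over 6 cells = 2399  → 54.2928
row 1: Σ corner-gray over 6 cells = 2870  → 64.9522
row 2: Σ corner-gray over 6 cells = 3016  → 68.2564
row 3: Σ corner-gray over 6 cells = 2377  → 53.7949
row 4: Σ corner-gray over 6 cells = 2242  → 50.7396
row 5: Σ corner-gray over 6 cells = 3175  → 71.8548
row 6: Σ corner-gray over 6 cells = 2884  → 65.2690
Σ rows: total corner-gray = 18963  → 429.1596 mm³

429.160


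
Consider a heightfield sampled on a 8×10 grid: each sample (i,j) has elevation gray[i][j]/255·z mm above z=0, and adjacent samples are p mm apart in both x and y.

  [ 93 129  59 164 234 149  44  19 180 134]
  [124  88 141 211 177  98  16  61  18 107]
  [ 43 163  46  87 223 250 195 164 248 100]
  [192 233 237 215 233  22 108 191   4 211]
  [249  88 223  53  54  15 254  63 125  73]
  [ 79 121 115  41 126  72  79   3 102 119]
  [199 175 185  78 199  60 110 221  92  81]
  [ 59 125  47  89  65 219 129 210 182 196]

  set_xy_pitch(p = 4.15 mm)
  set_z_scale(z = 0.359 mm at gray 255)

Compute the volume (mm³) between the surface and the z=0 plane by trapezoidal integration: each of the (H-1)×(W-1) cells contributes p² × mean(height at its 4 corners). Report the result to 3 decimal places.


194.312

height_mm = gray/255 × 0.359; cell vol = 4.15² × mean(4 corners)
unit = 4.15² × 0.359 / (4×255) = 0.00606164 mm³ per gray-sum
row 0: Σ corner-gray over 9 cells = 4034  → 24.4527
row 1: Σ corner-gray over 9 cells = 4746  → 28.7686
row 2: Σ corner-gray over 9 cells = 5784  → 35.0606
row 3: Σ corner-gray over 9 cells = 4961  → 30.0718
row 4: Σ corner-gray over 9 cells = 3588  → 21.7492
row 5: Σ corner-gray over 9 cells = 4036  → 24.4648
row 6: Σ corner-gray over 9 cells = 4907  → 29.7445
Σ rows: total corner-gray = 32056  → 194.3121 mm³


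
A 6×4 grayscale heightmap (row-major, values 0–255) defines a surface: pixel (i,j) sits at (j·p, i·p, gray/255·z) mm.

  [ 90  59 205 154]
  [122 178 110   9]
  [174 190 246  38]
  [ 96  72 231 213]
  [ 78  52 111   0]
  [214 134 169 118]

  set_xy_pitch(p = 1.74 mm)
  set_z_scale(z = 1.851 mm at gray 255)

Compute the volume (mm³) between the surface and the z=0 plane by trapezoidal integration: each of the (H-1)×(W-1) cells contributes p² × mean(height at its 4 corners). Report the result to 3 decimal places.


43.569

height_mm = gray/255 × 1.851; cell vol = 1.74² × mean(4 corners)
unit = 1.74² × 1.851 / (4×255) = 0.0054942 mm³ per gray-sum
row 0: Σ corner-gray over 3 cells = 1479  → 8.1259
row 1: Σ corner-gray over 3 cells = 1791  → 9.8401
row 2: Σ corner-gray over 3 cells = 1999  → 10.9829
row 3: Σ corner-gray over 3 cells = 1319  → 7.2469
row 4: Σ corner-gray over 3 cells = 1342  → 7.3732
Σ rows: total corner-gray = 7930  → 43.5690 mm³


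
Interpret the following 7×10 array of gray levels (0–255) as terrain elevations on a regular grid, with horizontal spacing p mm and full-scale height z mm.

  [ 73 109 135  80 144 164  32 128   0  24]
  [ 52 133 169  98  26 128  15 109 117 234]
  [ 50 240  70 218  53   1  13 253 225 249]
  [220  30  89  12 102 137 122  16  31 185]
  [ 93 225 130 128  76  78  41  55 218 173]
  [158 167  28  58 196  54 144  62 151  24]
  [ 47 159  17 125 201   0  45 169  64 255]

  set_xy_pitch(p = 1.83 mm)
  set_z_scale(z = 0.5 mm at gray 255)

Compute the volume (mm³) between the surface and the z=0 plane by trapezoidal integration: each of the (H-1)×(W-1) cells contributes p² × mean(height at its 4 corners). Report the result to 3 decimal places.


38.235

height_mm = gray/255 × 0.5; cell vol = 1.83² × mean(4 corners)
unit = 1.83² × 0.5 / (4×255) = 0.00164162 mm³ per gray-sum
row 0: Σ corner-gray over 9 cells = 3557  → 5.8392
row 1: Σ corner-gray over 9 cells = 4321  → 7.0934
row 2: Σ corner-gray over 9 cells = 3928  → 6.4483
row 3: Σ corner-gray over 9 cells = 3651  → 5.9935
row 4: Σ corner-gray over 9 cells = 4070  → 6.6814
row 5: Σ corner-gray over 9 cells = 3764  → 6.1790
Σ rows: total corner-gray = 23291  → 38.2349 mm³


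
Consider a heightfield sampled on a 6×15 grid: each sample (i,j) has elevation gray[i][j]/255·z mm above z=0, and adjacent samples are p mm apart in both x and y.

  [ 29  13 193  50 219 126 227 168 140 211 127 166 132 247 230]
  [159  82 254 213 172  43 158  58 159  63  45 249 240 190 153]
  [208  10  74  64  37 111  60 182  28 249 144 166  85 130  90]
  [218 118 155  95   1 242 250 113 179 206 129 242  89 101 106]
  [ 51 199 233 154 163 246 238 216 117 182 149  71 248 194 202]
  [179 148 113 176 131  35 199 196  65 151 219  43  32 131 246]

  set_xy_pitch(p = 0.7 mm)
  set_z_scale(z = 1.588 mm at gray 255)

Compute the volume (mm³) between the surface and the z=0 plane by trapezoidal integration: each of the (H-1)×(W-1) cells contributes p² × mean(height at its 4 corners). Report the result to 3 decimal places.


height_mm = gray/255 × 1.588; cell vol = 0.7² × mean(4 corners)
unit = 0.7² × 1.588 / (4×255) = 0.000762863 mm³ per gray-sum
row 0: Σ corner-gray over 14 cells = 8461  → 6.4546
row 1: Σ corner-gray over 14 cells = 7142  → 5.4484
row 2: Σ corner-gray over 14 cells = 7142  → 5.4484
row 3: Σ corner-gray over 14 cells = 9237  → 7.0466
row 4: Σ corner-gray over 14 cells = 8776  → 6.6949
Σ rows: total corner-gray = 40758  → 31.0928 mm³

31.093


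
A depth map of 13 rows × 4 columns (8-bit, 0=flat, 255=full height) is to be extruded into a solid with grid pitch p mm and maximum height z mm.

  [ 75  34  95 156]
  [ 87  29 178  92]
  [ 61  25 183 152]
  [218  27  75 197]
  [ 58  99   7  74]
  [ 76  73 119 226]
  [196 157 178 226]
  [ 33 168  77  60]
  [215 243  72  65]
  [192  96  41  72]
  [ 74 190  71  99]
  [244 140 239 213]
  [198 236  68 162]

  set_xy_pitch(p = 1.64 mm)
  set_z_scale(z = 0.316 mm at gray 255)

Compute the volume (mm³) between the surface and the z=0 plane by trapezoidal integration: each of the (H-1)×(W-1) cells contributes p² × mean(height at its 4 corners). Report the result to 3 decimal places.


height_mm = gray/255 × 0.316; cell vol = 1.64² × mean(4 corners)
unit = 1.64² × 0.316 / (4×255) = 0.000833249 mm³ per gray-sum
row 0: Σ corner-gray over 3 cells = 1082  → 0.9016
row 1: Σ corner-gray over 3 cells = 1222  → 1.0182
row 2: Σ corner-gray over 3 cells = 1248  → 1.0399
row 3: Σ corner-gray over 3 cells = 963  → 0.8024
row 4: Σ corner-gray over 3 cells = 1030  → 0.8582
row 5: Σ corner-gray over 3 cells = 1778  → 1.4815
row 6: Σ corner-gray over 3 cells = 1675  → 1.3957
row 7: Σ corner-gray over 3 cells = 1493  → 1.2440
row 8: Σ corner-gray over 3 cells = 1448  → 1.2065
row 9: Σ corner-gray over 3 cells = 1233  → 1.0274
row 10: Σ corner-gray over 3 cells = 1910  → 1.5915
row 11: Σ corner-gray over 3 cells = 2183  → 1.8190
Σ rows: total corner-gray = 17265  → 14.3860 mm³

14.386


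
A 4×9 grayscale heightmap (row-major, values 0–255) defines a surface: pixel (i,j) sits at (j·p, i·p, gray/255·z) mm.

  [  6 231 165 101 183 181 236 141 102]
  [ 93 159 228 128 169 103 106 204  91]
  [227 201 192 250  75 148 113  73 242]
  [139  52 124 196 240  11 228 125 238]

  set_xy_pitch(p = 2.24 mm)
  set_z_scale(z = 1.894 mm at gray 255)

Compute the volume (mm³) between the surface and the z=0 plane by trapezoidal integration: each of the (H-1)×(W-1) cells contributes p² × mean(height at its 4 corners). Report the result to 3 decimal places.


138.031

height_mm = gray/255 × 1.894; cell vol = 2.24² × mean(4 corners)
unit = 2.24² × 1.894 / (4×255) = 0.00931699 mm³ per gray-sum
row 0: Σ corner-gray over 8 cells = 4962  → 46.2309
row 1: Σ corner-gray over 8 cells = 4951  → 46.1284
row 2: Σ corner-gray over 8 cells = 4902  → 45.6719
Σ rows: total corner-gray = 14815  → 138.0313 mm³


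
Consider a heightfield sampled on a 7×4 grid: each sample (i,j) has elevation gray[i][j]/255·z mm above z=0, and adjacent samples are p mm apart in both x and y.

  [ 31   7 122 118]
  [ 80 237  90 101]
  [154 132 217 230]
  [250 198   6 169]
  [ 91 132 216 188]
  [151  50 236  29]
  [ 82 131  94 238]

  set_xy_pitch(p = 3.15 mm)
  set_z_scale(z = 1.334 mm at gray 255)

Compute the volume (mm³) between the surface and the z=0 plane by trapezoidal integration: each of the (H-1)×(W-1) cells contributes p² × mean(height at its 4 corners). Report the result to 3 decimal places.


131.315

height_mm = gray/255 × 1.334; cell vol = 3.15² × mean(4 corners)
unit = 3.15² × 1.334 / (4×255) = 0.0129771 mm³ per gray-sum
row 0: Σ corner-gray over 3 cells = 1242  → 16.1175
row 1: Σ corner-gray over 3 cells = 1917  → 24.8770
row 2: Σ corner-gray over 3 cells = 1909  → 24.7732
row 3: Σ corner-gray over 3 cells = 1802  → 23.3847
row 4: Σ corner-gray over 3 cells = 1727  → 22.4114
row 5: Σ corner-gray over 3 cells = 1522  → 19.7511
Σ rows: total corner-gray = 10119  → 131.3150 mm³


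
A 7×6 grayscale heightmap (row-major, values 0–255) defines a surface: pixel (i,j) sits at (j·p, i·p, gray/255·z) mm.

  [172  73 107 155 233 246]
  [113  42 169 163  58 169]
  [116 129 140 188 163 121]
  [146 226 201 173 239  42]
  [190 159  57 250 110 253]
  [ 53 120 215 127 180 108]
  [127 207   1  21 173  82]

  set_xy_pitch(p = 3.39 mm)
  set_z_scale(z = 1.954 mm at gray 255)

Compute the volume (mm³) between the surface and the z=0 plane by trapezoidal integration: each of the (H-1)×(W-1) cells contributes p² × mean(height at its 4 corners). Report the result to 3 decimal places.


height_mm = gray/255 × 1.954; cell vol = 3.39² × mean(4 corners)
unit = 3.39² × 1.954 / (4×255) = 0.0220153 mm³ per gray-sum
row 0: Σ corner-gray over 5 cells = 2700  → 59.4412
row 1: Σ corner-gray over 5 cells = 2623  → 57.7460
row 2: Σ corner-gray over 5 cells = 3343  → 73.5970
row 3: Σ corner-gray over 5 cells = 3461  → 76.1948
row 4: Σ corner-gray over 5 cells = 3040  → 66.9264
row 5: Σ corner-gray over 5 cells = 2458  → 54.1135
Σ rows: total corner-gray = 17625  → 388.0189 mm³

388.019


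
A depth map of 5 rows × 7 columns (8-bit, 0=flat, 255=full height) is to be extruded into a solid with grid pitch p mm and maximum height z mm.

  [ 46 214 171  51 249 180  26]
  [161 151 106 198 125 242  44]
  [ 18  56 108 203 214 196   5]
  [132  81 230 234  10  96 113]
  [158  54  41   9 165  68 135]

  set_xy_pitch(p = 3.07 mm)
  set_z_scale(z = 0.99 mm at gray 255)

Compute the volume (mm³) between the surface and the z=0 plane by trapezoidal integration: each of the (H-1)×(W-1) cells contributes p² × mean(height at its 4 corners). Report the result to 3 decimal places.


116.313

height_mm = gray/255 × 0.99; cell vol = 3.07² × mean(4 corners)
unit = 3.07² × 0.99 / (4×255) = 0.0091477 mm³ per gray-sum
row 0: Σ corner-gray over 6 cells = 3651  → 33.3982
row 1: Σ corner-gray over 6 cells = 3426  → 31.3400
row 2: Σ corner-gray over 6 cells = 3124  → 28.5774
row 3: Σ corner-gray over 6 cells = 2514  → 22.9973
Σ rows: total corner-gray = 12715  → 116.3130 mm³
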